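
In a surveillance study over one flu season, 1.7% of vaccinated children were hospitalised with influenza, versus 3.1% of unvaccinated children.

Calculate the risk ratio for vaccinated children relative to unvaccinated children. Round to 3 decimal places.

RR = 0.01700 / 0.03100 = 0.548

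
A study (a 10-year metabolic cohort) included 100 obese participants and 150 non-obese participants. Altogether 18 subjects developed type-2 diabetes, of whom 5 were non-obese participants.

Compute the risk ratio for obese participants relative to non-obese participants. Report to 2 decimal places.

obese participants with the outcome: 18 − 5 = 13
obese participants without the outcome: 100 − 13 = 87
non-obese participants without the outcome: 150 − 5 = 145
risk, obese participants = 13/100 = 0.13000
risk, non-obese participants = 5/150 = 0.03333
RR = 0.13000 / 0.03333 = 3.90

RR = 3.90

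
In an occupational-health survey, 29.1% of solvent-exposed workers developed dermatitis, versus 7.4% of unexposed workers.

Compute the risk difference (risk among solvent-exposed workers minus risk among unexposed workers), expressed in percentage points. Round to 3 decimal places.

risk difference = 0.2910 − 0.0740 = 0.2170 → 21.700 percentage points

RD ≈ 21.700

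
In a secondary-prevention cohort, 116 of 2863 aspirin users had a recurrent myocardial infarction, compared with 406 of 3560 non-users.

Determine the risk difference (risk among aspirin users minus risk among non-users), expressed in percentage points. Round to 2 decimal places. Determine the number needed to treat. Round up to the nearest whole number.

risk, aspirin users = 116/2863 = 0.04052
risk, non-users = 406/3560 = 0.11404
risk difference = 0.04052 − 0.11404 = -0.07353 → -7.35 percentage points
absolute risk difference = 0.073528
1 / 0.073528 = 13.600 → round up → 14

RD = -7.35; NNT = 14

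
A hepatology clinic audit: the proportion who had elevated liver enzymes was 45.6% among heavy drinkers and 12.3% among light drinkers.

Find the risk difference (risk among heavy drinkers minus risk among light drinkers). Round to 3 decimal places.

risk difference = 0.4560 − 0.1230 = 0.333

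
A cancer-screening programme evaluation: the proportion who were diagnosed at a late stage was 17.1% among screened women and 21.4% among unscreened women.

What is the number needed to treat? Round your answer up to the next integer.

24

absolute risk difference = 0.043000
1 / 0.043000 = 23.256 → round up → 24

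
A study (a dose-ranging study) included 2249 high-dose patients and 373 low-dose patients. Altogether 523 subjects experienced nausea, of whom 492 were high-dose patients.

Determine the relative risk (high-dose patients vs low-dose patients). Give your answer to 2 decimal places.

2.63

high-dose patients without the outcome: 2249 − 492 = 1757
low-dose patients with the outcome: 523 − 492 = 31
low-dose patients without the outcome: 373 − 31 = 342
risk, high-dose patients = 492/2249 = 0.2188
risk, low-dose patients = 31/373 = 0.0831
RR = 0.2188 / 0.0831 = 2.63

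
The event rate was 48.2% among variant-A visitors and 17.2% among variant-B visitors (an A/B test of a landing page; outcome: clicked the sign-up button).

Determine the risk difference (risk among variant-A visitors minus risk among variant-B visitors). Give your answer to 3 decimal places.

risk difference = 0.4820 − 0.1720 = 0.310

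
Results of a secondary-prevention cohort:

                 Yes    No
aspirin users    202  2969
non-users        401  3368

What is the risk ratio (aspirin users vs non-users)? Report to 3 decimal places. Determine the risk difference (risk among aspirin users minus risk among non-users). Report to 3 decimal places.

RR = 0.599; RD = -0.043

risk, aspirin users = 202/3171 = 0.0637
risk, non-users = 401/3769 = 0.1064
RR = 0.0637 / 0.1064 = 0.599
risk difference = 0.0637 − 0.1064 = -0.043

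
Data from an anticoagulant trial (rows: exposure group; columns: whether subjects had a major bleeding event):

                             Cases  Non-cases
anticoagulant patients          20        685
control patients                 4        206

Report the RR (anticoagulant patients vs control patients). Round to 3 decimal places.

risk, anticoagulant patients = 20/705 = 0.02837
risk, control patients = 4/210 = 0.01905
RR = 0.02837 / 0.01905 = 1.489

1.489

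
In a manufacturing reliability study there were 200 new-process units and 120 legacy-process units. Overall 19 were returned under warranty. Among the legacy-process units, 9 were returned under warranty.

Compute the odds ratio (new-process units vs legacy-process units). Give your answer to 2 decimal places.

OR = 0.65

new-process units with the outcome: 19 − 9 = 10
new-process units without the outcome: 200 − 10 = 190
legacy-process units without the outcome: 120 − 9 = 111
OR = (10 × 111) / (190 × 9) = 1110/1710 ≈ 0.65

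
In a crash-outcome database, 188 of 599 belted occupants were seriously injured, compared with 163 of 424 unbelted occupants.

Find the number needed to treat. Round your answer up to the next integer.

risk, belted occupants = 188/599 = 0.313856
risk, unbelted occupants = 163/424 = 0.384434
absolute risk difference = 0.070578
1 / 0.070578 = 14.169 → round up → 15

NNT = 15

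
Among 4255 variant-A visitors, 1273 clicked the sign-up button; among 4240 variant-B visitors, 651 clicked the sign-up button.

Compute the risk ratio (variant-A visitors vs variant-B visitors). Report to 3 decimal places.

1.949

risk, variant-A visitors = 1273/4255 = 0.2992
risk, variant-B visitors = 651/4240 = 0.1535
RR = 0.2992 / 0.1535 = 1.949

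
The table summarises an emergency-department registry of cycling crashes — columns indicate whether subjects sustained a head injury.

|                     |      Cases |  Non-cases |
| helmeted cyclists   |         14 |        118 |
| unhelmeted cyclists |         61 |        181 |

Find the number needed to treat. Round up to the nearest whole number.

NNT: 7

risk, helmeted cyclists = 14/132 = 0.106061
risk, unhelmeted cyclists = 61/242 = 0.252066
absolute risk difference = 0.146006
1 / 0.146006 = 6.849 → round up → 7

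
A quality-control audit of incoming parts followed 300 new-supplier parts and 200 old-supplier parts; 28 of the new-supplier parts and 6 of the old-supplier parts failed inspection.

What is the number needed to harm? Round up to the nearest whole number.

NNH ≈ 16

risk, new-supplier parts = 28/300 = 0.093333
risk, old-supplier parts = 6/200 = 0.030000
absolute risk difference = 0.063333
1 / 0.063333 = 15.790 → round up → 16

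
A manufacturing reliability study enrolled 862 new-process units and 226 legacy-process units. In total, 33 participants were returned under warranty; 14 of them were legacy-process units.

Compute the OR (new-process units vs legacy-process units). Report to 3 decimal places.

new-process units with the outcome: 33 − 14 = 19
new-process units without the outcome: 862 − 19 = 843
legacy-process units without the outcome: 226 − 14 = 212
OR = (19 × 212) / (843 × 14) = 4028/11802 ≈ 0.341

OR ≈ 0.341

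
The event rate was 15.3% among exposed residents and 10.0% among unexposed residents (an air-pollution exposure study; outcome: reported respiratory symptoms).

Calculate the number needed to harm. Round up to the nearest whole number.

19

absolute risk difference = 0.053000
1 / 0.053000 = 18.868 → round up → 19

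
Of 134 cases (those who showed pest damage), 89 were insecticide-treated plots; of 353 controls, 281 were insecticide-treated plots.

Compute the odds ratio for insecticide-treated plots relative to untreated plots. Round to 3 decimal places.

OR = (89 × 72) / (281 × 45) = 6408/12645 ≈ 0.507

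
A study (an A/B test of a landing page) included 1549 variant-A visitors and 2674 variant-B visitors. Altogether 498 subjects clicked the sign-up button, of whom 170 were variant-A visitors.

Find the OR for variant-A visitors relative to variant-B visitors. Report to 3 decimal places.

OR: 0.882

variant-A visitors without the outcome: 1549 − 170 = 1379
variant-B visitors with the outcome: 498 − 170 = 328
variant-B visitors without the outcome: 2674 − 328 = 2346
OR = (170 × 2346) / (1379 × 328) = 398820/452312 ≈ 0.882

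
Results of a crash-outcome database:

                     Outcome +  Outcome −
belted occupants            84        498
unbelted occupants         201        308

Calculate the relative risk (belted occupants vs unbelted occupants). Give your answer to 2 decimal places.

risk, belted occupants = 84/582 = 0.1443
risk, unbelted occupants = 201/509 = 0.3949
RR = 0.1443 / 0.3949 = 0.37

0.37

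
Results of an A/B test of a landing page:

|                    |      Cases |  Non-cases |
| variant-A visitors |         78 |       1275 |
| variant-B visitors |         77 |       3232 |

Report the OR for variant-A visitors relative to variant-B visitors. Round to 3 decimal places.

OR = (78 × 3232) / (1275 × 77) = 252096/98175 ≈ 2.568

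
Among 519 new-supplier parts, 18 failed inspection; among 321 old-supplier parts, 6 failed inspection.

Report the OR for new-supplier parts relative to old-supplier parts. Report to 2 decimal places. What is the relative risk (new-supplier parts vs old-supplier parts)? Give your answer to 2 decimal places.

OR = (18 × 315) / (501 × 6) = 5670/3006 ≈ 1.89
risk, new-supplier parts = 18/519 = 0.03468
risk, old-supplier parts = 6/321 = 0.01869
RR = 0.03468 / 0.01869 = 1.86

OR = 1.89; RR = 1.86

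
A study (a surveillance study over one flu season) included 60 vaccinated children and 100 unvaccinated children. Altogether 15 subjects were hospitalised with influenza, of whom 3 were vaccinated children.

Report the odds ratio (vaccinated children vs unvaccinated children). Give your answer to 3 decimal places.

0.386

vaccinated children without the outcome: 60 − 3 = 57
unvaccinated children with the outcome: 15 − 3 = 12
unvaccinated children without the outcome: 100 − 12 = 88
odds, vaccinated children = 3/57 = 0.0526
odds, unvaccinated children = 12/88 = 0.1364
OR = 0.0526 / 0.1364 = 0.386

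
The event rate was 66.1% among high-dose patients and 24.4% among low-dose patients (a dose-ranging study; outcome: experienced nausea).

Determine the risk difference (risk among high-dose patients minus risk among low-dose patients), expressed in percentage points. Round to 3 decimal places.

risk difference = 0.6610 − 0.2440 = 0.4170 → 41.700 percentage points

41.700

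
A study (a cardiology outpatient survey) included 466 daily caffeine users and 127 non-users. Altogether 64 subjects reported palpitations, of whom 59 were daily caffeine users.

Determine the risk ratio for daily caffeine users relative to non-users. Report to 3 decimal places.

RR = 3.216

daily caffeine users without the outcome: 466 − 59 = 407
non-users with the outcome: 64 − 59 = 5
non-users without the outcome: 127 − 5 = 122
risk, daily caffeine users = 59/466 = 0.12661
risk, non-users = 5/127 = 0.03937
RR = 0.12661 / 0.03937 = 3.216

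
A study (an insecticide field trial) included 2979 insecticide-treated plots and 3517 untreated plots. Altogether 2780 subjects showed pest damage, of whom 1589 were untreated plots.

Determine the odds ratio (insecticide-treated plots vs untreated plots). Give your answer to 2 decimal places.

insecticide-treated plots with the outcome: 2780 − 1589 = 1191
insecticide-treated plots without the outcome: 2979 − 1191 = 1788
untreated plots without the outcome: 3517 − 1589 = 1928
odds, insecticide-treated plots = 1191/1788 = 0.6661
odds, untreated plots = 1589/1928 = 0.8242
OR = 0.6661 / 0.8242 = 0.81

OR ≈ 0.81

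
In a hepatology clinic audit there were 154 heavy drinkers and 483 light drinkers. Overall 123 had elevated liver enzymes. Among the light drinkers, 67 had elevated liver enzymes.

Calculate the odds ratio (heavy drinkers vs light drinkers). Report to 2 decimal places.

heavy drinkers with the outcome: 123 − 67 = 56
heavy drinkers without the outcome: 154 − 56 = 98
light drinkers without the outcome: 483 − 67 = 416
odds, heavy drinkers = 56/98 = 0.5714
odds, light drinkers = 67/416 = 0.1611
OR = 0.5714 / 0.1611 = 3.55

3.55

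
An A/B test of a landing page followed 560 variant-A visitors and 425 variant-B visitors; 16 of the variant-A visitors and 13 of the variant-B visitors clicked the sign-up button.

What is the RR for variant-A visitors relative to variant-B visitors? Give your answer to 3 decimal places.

risk, variant-A visitors = 16/560 = 0.02857
risk, variant-B visitors = 13/425 = 0.03059
RR = 0.02857 / 0.03059 = 0.934

RR: 0.934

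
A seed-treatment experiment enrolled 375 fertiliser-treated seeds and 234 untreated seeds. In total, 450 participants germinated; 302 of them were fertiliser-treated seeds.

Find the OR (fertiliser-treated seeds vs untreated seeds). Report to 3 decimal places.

OR ≈ 2.404

fertiliser-treated seeds without the outcome: 375 − 302 = 73
untreated seeds with the outcome: 450 − 302 = 148
untreated seeds without the outcome: 234 − 148 = 86
OR = (302 × 86) / (73 × 148) = 25972/10804 ≈ 2.404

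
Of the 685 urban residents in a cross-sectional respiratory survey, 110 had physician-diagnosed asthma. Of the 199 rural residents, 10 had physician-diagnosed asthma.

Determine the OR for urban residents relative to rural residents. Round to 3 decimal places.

odds, urban residents = 110/575 = 0.1913
odds, rural residents = 10/189 = 0.0529
OR = 0.1913 / 0.0529 = 3.616

3.616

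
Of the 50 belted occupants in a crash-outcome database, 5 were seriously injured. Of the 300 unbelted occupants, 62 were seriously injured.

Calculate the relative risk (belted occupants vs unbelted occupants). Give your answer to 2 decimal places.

risk, belted occupants = 5/50 = 0.1000
risk, unbelted occupants = 62/300 = 0.2067
RR = 0.1000 / 0.2067 = 0.48

RR ≈ 0.48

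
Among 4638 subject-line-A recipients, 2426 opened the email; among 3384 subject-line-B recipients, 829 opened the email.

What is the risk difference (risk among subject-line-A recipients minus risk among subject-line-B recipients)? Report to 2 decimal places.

risk, subject-line-A recipients = 2426/4638 = 0.5231
risk, subject-line-B recipients = 829/3384 = 0.2450
risk difference = 0.5231 − 0.2450 = 0.28

RD ≈ 0.28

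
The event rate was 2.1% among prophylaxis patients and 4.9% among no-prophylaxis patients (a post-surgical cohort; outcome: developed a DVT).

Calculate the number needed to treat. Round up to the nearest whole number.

absolute risk difference = 0.028000
1 / 0.028000 = 35.714 → round up → 36

NNT: 36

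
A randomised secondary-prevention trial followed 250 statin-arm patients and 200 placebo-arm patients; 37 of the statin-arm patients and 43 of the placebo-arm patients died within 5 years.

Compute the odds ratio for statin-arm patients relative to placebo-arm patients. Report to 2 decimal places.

OR = (37 × 157) / (213 × 43) = 5809/9159 ≈ 0.63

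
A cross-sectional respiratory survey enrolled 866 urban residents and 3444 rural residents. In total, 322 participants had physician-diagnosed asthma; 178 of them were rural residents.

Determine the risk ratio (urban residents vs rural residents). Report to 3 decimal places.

urban residents with the outcome: 322 − 178 = 144
urban residents without the outcome: 866 − 144 = 722
rural residents without the outcome: 3444 − 178 = 3266
risk, urban residents = 144/866 = 0.1663
risk, rural residents = 178/3444 = 0.0517
RR = 0.1663 / 0.0517 = 3.217

RR = 3.217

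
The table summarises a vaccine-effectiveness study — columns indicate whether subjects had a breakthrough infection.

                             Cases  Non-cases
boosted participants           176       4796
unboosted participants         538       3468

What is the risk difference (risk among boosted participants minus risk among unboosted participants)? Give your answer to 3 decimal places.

risk, boosted participants = 176/4972 = 0.03540
risk, unboosted participants = 538/4006 = 0.13430
risk difference = 0.03540 − 0.13430 = -0.099

RD ≈ -0.099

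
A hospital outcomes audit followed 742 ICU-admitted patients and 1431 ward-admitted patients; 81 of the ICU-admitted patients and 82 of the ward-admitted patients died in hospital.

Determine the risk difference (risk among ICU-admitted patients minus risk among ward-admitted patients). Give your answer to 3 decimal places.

risk, ICU-admitted patients = 81/742 = 0.1092
risk, ward-admitted patients = 82/1431 = 0.0573
risk difference = 0.1092 − 0.0573 = 0.052

RD: 0.052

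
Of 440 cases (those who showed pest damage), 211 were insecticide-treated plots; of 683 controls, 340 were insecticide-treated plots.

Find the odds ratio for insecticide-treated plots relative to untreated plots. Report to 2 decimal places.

OR = (211 × 343) / (340 × 229) = 72373/77860 ≈ 0.93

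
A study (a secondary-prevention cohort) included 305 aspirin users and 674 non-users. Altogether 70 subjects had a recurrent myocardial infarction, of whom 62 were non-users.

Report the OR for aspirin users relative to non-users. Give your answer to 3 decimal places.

aspirin users with the outcome: 70 − 62 = 8
aspirin users without the outcome: 305 − 8 = 297
non-users without the outcome: 674 − 62 = 612
OR = (8 × 612) / (297 × 62) = 4896/18414 ≈ 0.266

0.266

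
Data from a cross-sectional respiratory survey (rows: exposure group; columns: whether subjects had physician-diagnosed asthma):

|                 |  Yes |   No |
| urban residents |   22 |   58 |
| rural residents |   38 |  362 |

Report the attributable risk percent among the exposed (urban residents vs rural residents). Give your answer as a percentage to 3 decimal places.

risk, urban residents = 22/80 = 0.2750
risk, rural residents = 38/400 = 0.0950
AR% = (0.2750 − 0.0950) / 0.2750 = 0.6545 → 65.455%

65.455%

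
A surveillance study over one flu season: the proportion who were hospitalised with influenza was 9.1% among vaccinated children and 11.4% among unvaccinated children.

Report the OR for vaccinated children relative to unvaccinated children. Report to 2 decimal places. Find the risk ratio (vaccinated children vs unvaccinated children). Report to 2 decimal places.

OR = 0.78; RR = 0.80

odds, vaccinated children = 0.0910/0.9090 = 0.1001
odds, unvaccinated children = 0.1140/0.8860 = 0.1287
OR = 0.1001 / 0.1287 = 0.78
RR = 0.0910 / 0.1140 = 0.80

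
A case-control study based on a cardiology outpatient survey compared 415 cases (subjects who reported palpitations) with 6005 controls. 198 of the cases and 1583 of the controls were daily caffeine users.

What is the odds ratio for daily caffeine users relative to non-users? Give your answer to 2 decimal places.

2.55

odds, daily caffeine users = 198/1583 = 0.12508
odds, non-users = 217/4422 = 0.04907
OR = 0.12508 / 0.04907 = 2.55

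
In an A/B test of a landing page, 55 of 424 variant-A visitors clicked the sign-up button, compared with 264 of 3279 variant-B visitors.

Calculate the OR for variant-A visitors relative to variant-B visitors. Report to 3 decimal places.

odds, variant-A visitors = 55/369 = 0.1491
odds, variant-B visitors = 264/3015 = 0.0876
OR = 0.1491 / 0.0876 = 1.702

OR ≈ 1.702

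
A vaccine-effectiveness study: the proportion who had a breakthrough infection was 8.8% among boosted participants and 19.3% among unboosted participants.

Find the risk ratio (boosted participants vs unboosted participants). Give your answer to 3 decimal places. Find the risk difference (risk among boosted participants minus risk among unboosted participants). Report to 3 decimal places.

RR = 0.456; RD = -0.105

RR = 0.0880 / 0.1930 = 0.456
risk difference = 0.0880 − 0.1930 = -0.105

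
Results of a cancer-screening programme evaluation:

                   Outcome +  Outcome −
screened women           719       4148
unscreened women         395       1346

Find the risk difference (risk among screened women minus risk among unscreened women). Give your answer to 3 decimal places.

-0.079

risk, screened women = 719/4867 = 0.1477
risk, unscreened women = 395/1741 = 0.2269
risk difference = 0.1477 − 0.2269 = -0.079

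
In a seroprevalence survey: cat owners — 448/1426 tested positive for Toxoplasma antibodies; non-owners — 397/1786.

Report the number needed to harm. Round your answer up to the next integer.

risk, cat owners = 448/1426 = 0.314165
risk, non-owners = 397/1786 = 0.222284
absolute risk difference = 0.091881
1 / 0.091881 = 10.884 → round up → 11

NNH: 11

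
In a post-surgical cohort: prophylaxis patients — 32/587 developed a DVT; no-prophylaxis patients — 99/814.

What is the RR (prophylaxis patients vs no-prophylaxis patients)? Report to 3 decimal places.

risk, prophylaxis patients = 32/587 = 0.0545
risk, no-prophylaxis patients = 99/814 = 0.1216
RR = 0.0545 / 0.1216 = 0.448

RR: 0.448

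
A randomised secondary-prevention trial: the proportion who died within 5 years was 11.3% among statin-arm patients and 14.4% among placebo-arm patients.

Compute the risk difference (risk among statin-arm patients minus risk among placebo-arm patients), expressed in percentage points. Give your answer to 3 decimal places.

risk difference = 0.1130 − 0.1440 = -0.0310 → -3.100 percentage points

RD = -3.100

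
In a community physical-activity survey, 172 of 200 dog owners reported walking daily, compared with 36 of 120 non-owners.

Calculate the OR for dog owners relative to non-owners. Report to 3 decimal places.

OR = (172 × 84) / (28 × 36) = 14448/1008 ≈ 14.333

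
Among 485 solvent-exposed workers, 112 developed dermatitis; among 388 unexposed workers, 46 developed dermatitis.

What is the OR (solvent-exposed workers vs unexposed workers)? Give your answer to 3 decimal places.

OR = (112 × 342) / (373 × 46) = 38304/17158 ≈ 2.232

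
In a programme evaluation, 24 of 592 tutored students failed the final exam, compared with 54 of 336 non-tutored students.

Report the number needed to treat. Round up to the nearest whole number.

9

risk, tutored students = 24/592 = 0.040541
risk, non-tutored students = 54/336 = 0.160714
absolute risk difference = 0.120174
1 / 0.120174 = 8.321 → round up → 9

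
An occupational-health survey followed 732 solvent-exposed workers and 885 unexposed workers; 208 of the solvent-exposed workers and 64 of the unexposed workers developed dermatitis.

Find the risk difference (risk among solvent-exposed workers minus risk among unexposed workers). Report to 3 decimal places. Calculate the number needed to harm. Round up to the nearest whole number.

risk, solvent-exposed workers = 208/732 = 0.2842
risk, unexposed workers = 64/885 = 0.0723
risk difference = 0.2842 − 0.0723 = 0.212
absolute risk difference = 0.211837
1 / 0.211837 = 4.721 → round up → 5

RD = 0.212; NNH = 5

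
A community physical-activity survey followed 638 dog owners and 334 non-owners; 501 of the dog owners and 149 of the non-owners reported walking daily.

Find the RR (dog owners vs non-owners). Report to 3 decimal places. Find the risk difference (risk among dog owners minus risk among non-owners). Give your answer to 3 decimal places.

RR = 1.760; RD = 0.339

risk, dog owners = 501/638 = 0.7853
risk, non-owners = 149/334 = 0.4461
RR = 0.7853 / 0.4461 = 1.760
risk difference = 0.7853 − 0.4461 = 0.339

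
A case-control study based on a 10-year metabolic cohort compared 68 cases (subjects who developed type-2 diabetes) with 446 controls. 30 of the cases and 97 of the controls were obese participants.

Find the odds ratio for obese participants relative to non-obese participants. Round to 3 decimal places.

2.840

odds, obese participants = 30/97 = 0.3093
odds, non-obese participants = 38/349 = 0.1089
OR = 0.3093 / 0.1089 = 2.840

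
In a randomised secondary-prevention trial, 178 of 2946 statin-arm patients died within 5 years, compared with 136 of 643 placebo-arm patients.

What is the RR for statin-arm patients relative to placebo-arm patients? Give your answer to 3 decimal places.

risk, statin-arm patients = 178/2946 = 0.0604
risk, placebo-arm patients = 136/643 = 0.2115
RR = 0.0604 / 0.2115 = 0.286

0.286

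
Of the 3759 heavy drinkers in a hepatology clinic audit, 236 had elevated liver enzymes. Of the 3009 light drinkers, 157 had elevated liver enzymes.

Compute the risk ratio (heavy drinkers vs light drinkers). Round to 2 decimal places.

RR = 1.20

risk, heavy drinkers = 236/3759 = 0.0628
risk, light drinkers = 157/3009 = 0.0522
RR = 0.0628 / 0.0522 = 1.20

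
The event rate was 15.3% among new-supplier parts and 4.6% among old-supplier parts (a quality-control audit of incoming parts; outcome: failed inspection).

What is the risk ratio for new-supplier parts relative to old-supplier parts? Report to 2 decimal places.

RR = 0.15300 / 0.04600 = 3.33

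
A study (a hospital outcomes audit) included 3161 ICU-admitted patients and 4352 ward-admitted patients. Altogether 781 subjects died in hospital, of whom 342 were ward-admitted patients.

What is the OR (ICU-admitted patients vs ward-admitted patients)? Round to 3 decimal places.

1.891

ICU-admitted patients with the outcome: 781 − 342 = 439
ICU-admitted patients without the outcome: 3161 − 439 = 2722
ward-admitted patients without the outcome: 4352 − 342 = 4010
odds, ICU-admitted patients = 439/2722 = 0.1613
odds, ward-admitted patients = 342/4010 = 0.0853
OR = 0.1613 / 0.0853 = 1.891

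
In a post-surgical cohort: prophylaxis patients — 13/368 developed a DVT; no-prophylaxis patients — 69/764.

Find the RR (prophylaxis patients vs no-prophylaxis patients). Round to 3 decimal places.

RR = 0.391

risk, prophylaxis patients = 13/368 = 0.03533
risk, no-prophylaxis patients = 69/764 = 0.09031
RR = 0.03533 / 0.09031 = 0.391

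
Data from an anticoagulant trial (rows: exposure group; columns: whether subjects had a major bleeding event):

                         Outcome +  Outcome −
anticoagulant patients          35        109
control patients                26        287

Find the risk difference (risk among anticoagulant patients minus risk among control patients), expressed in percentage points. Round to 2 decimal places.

16.00

risk, anticoagulant patients = 35/144 = 0.2431
risk, control patients = 26/313 = 0.0831
risk difference = 0.2431 − 0.0831 = 0.1600 → 16.00 percentage points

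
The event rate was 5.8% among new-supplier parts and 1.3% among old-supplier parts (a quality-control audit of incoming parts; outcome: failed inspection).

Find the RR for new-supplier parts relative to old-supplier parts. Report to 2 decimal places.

RR = 0.05800 / 0.01300 = 4.46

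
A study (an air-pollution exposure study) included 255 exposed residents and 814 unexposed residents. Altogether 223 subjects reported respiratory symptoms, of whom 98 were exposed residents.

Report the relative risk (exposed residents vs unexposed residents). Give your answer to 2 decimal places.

2.50

exposed residents without the outcome: 255 − 98 = 157
unexposed residents with the outcome: 223 − 98 = 125
unexposed residents without the outcome: 814 − 125 = 689
risk, exposed residents = 98/255 = 0.3843
risk, unexposed residents = 125/814 = 0.1536
RR = 0.3843 / 0.1536 = 2.50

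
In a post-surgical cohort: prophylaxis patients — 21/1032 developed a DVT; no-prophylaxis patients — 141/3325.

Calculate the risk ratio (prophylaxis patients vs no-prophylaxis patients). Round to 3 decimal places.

RR ≈ 0.480

risk, prophylaxis patients = 21/1032 = 0.02035
risk, no-prophylaxis patients = 141/3325 = 0.04241
RR = 0.02035 / 0.04241 = 0.480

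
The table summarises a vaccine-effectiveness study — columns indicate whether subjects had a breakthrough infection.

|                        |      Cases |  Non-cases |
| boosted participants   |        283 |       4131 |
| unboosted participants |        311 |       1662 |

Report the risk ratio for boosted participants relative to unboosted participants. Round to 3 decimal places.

0.407

risk, boosted participants = 283/4414 = 0.0641
risk, unboosted participants = 311/1973 = 0.1576
RR = 0.0641 / 0.1576 = 0.407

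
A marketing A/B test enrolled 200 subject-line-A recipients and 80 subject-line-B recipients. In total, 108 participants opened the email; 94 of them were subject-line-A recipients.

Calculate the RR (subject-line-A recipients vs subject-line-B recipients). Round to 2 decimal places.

subject-line-A recipients without the outcome: 200 − 94 = 106
subject-line-B recipients with the outcome: 108 − 94 = 14
subject-line-B recipients without the outcome: 80 − 14 = 66
risk, subject-line-A recipients = 94/200 = 0.4700
risk, subject-line-B recipients = 14/80 = 0.1750
RR = 0.4700 / 0.1750 = 2.69

RR ≈ 2.69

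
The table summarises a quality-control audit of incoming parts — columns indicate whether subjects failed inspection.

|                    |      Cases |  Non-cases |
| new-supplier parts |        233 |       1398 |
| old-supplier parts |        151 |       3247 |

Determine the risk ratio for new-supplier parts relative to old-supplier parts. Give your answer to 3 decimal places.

RR = 3.215

risk, new-supplier parts = 233/1631 = 0.14286
risk, old-supplier parts = 151/3398 = 0.04444
RR = 0.14286 / 0.04444 = 3.215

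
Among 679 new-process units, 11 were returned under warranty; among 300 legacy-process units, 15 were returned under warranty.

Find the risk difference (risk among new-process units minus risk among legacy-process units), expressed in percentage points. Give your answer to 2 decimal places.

risk, new-process units = 11/679 = 0.01620
risk, legacy-process units = 15/300 = 0.05000
risk difference = 0.01620 − 0.05000 = -0.03380 → -3.38 percentage points

-3.38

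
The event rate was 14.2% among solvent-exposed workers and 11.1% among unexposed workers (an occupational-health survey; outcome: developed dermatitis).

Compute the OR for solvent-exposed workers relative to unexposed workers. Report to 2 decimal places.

OR: 1.33

odds, solvent-exposed workers = 0.1420/0.8580 = 0.1655
odds, unexposed workers = 0.1110/0.8890 = 0.1249
OR = 0.1655 / 0.1249 = 1.33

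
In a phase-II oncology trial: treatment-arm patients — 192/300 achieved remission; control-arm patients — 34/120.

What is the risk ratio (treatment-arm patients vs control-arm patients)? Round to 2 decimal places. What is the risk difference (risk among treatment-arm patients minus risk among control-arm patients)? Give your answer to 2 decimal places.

RR = 2.26; RD = 0.36

risk, treatment-arm patients = 192/300 = 0.6400
risk, control-arm patients = 34/120 = 0.2833
RR = 0.6400 / 0.2833 = 2.26
risk difference = 0.6400 − 0.2833 = 0.36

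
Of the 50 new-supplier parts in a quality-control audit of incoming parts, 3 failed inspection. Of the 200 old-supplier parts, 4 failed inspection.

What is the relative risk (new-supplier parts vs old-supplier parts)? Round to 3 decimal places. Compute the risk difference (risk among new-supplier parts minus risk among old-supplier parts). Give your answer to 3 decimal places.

RR = 3.000; RD = 0.040

risk, new-supplier parts = 3/50 = 0.06000
risk, old-supplier parts = 4/200 = 0.02000
RR = 0.06000 / 0.02000 = 3.000
risk difference = 0.06000 − 0.02000 = 0.040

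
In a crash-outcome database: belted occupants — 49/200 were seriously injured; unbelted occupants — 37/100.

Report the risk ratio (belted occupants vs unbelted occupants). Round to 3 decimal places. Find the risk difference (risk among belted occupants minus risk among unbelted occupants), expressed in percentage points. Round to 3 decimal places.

risk, belted occupants = 49/200 = 0.2450
risk, unbelted occupants = 37/100 = 0.3700
RR = 0.2450 / 0.3700 = 0.662
risk difference = 0.2450 − 0.3700 = -0.1250 → -12.500 percentage points

RR = 0.662; RD = -12.500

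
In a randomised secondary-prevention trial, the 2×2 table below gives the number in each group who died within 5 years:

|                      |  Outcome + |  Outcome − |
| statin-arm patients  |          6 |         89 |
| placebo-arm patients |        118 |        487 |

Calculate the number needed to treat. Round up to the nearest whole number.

risk, statin-arm patients = 6/95 = 0.063158
risk, placebo-arm patients = 118/605 = 0.195041
absolute risk difference = 0.131883
1 / 0.131883 = 7.582 → round up → 8

NNT: 8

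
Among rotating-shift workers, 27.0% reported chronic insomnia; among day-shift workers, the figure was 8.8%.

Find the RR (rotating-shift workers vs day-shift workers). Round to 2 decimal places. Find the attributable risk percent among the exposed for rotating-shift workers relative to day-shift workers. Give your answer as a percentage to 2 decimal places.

RR = 3.07; AR% = 67.41%

RR = 0.2700 / 0.0880 = 3.07
AR% = (0.2700 − 0.0880) / 0.2700 = 0.6741 → 67.41%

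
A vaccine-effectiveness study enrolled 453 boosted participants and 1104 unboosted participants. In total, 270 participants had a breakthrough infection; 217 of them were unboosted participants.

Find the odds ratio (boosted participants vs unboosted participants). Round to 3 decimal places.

boosted participants with the outcome: 270 − 217 = 53
boosted participants without the outcome: 453 − 53 = 400
unboosted participants without the outcome: 1104 − 217 = 887
OR = (53 × 887) / (400 × 217) = 47011/86800 ≈ 0.542

OR = 0.542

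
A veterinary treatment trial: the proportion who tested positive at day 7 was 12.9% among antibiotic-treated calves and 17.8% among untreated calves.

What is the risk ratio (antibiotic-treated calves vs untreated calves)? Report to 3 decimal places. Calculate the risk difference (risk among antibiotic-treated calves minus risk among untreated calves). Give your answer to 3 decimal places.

RR = 0.1290 / 0.1780 = 0.725
risk difference = 0.1290 − 0.1780 = -0.049

RR = 0.725; RD = -0.049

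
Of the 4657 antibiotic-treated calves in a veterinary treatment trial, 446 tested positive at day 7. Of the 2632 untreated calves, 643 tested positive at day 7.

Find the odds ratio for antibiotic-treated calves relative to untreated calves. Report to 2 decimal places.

OR = (446 × 1989) / (4211 × 643) = 887094/2707673 ≈ 0.33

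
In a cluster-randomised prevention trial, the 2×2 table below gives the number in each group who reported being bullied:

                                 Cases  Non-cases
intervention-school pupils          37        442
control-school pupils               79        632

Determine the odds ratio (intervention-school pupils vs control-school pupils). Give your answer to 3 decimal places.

OR = (37 × 632) / (442 × 79) = 23384/34918 ≈ 0.670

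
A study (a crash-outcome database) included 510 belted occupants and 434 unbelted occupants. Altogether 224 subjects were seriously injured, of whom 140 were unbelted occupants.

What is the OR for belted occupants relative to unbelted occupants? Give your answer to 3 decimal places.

OR: 0.414

belted occupants with the outcome: 224 − 140 = 84
belted occupants without the outcome: 510 − 84 = 426
unbelted occupants without the outcome: 434 − 140 = 294
OR = (84 × 294) / (426 × 140) = 24696/59640 ≈ 0.414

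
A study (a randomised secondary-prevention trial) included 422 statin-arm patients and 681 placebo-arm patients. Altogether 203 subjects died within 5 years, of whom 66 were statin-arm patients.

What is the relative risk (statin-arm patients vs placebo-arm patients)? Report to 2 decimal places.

RR ≈ 0.78

statin-arm patients without the outcome: 422 − 66 = 356
placebo-arm patients with the outcome: 203 − 66 = 137
placebo-arm patients without the outcome: 681 − 137 = 544
risk, statin-arm patients = 66/422 = 0.1564
risk, placebo-arm patients = 137/681 = 0.2012
RR = 0.1564 / 0.2012 = 0.78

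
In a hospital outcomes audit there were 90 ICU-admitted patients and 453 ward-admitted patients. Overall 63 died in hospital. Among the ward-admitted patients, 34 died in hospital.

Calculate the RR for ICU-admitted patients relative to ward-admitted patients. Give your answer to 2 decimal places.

4.29

ICU-admitted patients with the outcome: 63 − 34 = 29
ICU-admitted patients without the outcome: 90 − 29 = 61
ward-admitted patients without the outcome: 453 − 34 = 419
risk, ICU-admitted patients = 29/90 = 0.3222
risk, ward-admitted patients = 34/453 = 0.0751
RR = 0.3222 / 0.0751 = 4.29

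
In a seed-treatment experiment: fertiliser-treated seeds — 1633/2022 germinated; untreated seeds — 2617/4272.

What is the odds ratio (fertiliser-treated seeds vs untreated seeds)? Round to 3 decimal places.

OR = (1633 × 1655) / (389 × 2617) = 2702615/1018013 ≈ 2.655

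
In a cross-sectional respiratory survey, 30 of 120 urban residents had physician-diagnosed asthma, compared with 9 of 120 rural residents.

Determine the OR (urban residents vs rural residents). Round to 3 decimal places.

OR = (30 × 111) / (90 × 9) = 3330/810 ≈ 4.111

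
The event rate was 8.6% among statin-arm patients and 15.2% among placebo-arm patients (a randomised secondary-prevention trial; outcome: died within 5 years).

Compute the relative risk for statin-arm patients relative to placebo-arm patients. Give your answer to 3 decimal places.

RR = 0.0860 / 0.1520 = 0.566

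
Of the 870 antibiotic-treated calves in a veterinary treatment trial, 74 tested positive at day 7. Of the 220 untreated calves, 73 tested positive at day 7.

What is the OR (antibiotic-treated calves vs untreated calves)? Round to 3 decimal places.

odds, antibiotic-treated calves = 74/796 = 0.0930
odds, untreated calves = 73/147 = 0.4966
OR = 0.0930 / 0.4966 = 0.187

0.187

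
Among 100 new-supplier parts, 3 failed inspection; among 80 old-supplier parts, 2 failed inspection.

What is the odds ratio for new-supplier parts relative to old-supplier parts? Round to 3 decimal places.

odds, new-supplier parts = 3/97 = 0.03093
odds, old-supplier parts = 2/78 = 0.02564
OR = 0.03093 / 0.02564 = 1.206

1.206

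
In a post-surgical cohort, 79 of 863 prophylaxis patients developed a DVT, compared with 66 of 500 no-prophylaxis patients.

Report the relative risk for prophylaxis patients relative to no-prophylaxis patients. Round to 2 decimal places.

risk, prophylaxis patients = 79/863 = 0.0915
risk, no-prophylaxis patients = 66/500 = 0.1320
RR = 0.0915 / 0.1320 = 0.69

RR: 0.69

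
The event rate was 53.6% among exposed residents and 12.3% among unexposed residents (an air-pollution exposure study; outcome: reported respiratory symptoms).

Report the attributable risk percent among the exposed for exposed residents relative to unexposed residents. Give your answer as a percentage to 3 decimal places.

AR% = (0.5360 − 0.1230) / 0.5360 = 0.7705 → 77.052%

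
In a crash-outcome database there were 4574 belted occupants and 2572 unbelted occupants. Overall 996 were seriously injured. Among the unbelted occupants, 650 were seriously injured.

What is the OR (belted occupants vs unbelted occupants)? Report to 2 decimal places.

belted occupants with the outcome: 996 − 650 = 346
belted occupants without the outcome: 4574 − 346 = 4228
unbelted occupants without the outcome: 2572 − 650 = 1922
OR = (346 × 1922) / (4228 × 650) = 665012/2748200 ≈ 0.24

OR: 0.24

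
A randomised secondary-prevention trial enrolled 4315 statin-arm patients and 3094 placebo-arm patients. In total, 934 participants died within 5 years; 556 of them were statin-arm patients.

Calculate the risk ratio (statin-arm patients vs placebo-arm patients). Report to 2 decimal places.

RR ≈ 1.05

statin-arm patients without the outcome: 4315 − 556 = 3759
placebo-arm patients with the outcome: 934 − 556 = 378
placebo-arm patients without the outcome: 3094 − 378 = 2716
risk, statin-arm patients = 556/4315 = 0.1289
risk, placebo-arm patients = 378/3094 = 0.1222
RR = 0.1289 / 0.1222 = 1.05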